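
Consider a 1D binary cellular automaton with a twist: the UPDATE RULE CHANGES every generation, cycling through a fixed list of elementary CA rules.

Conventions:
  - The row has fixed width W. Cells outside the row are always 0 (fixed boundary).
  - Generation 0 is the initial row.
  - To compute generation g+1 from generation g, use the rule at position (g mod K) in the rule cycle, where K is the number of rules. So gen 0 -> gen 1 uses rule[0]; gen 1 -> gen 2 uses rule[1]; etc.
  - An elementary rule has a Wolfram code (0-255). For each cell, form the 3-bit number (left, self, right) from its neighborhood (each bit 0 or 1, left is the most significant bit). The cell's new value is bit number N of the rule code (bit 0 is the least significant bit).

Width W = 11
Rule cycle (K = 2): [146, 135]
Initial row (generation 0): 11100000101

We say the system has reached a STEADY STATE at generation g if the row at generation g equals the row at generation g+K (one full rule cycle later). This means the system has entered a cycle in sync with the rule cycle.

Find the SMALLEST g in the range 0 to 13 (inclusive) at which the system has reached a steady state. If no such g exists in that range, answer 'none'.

Gen 0: 11100000101
Gen 1 (rule 146): 01010001000
Gen 2 (rule 135): 11010111011
Gen 3 (rule 146): 00000010000
Gen 4 (rule 135): 11111110111
Gen 5 (rule 146): 01111100010
Gen 6 (rule 135): 10111001110
Gen 7 (rule 146): 00010110101
Gen 8 (rule 135): 11110000101
Gen 9 (rule 146): 01101001000
Gen 10 (rule 135): 10001011011
Gen 11 (rule 146): 01010000000
Gen 12 (rule 135): 11010111111
Gen 13 (rule 146): 00000011110
Gen 14 (rule 135): 11111101100
Gen 15 (rule 146): 01111000010

Answer: none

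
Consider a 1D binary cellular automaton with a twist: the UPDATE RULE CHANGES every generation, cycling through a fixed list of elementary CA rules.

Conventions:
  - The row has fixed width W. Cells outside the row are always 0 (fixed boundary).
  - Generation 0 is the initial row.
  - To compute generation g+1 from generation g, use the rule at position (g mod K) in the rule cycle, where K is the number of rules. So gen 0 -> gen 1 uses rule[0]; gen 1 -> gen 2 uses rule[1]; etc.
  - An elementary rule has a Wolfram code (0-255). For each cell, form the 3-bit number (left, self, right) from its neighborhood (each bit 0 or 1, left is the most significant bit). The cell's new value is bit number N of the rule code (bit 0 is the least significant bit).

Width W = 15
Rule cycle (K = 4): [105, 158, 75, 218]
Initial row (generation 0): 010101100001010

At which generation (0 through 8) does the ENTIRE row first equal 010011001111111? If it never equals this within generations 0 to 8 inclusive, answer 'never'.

Gen 0: 010101100001010
Gen 1 (rule 105): 001011101100100
Gen 2 (rule 158): 011011001011110
Gen 3 (rule 75): 111011010010010
Gen 4 (rule 218): 111011001101101
Gen 5 (rule 105): 101111001111110
Gen 6 (rule 158): 101110111111101
Gen 7 (rule 75): 001010100000100
Gen 8 (rule 218): 010000010001010

Answer: never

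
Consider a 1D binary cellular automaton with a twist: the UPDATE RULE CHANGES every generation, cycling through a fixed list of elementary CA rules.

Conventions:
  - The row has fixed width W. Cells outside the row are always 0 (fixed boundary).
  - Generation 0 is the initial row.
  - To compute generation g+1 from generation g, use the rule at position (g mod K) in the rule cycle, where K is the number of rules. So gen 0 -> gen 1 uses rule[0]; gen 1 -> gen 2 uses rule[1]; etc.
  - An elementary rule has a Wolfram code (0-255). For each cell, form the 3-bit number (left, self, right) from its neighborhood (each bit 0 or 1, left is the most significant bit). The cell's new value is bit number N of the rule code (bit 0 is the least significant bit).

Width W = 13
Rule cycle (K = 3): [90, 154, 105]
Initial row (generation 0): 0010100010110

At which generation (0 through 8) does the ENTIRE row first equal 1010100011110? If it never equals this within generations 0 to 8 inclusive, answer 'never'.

Gen 0: 0010100010110
Gen 1 (rule 90): 0100010100111
Gen 2 (rule 154): 1010100011110
Gen 3 (rule 105): 0101001010010
Gen 4 (rule 90): 1000110001101
Gen 5 (rule 154): 0101101011000
Gen 6 (rule 105): 0011110111011
Gen 7 (rule 90): 0110010101011
Gen 8 (rule 154): 1101100000010

Answer: 2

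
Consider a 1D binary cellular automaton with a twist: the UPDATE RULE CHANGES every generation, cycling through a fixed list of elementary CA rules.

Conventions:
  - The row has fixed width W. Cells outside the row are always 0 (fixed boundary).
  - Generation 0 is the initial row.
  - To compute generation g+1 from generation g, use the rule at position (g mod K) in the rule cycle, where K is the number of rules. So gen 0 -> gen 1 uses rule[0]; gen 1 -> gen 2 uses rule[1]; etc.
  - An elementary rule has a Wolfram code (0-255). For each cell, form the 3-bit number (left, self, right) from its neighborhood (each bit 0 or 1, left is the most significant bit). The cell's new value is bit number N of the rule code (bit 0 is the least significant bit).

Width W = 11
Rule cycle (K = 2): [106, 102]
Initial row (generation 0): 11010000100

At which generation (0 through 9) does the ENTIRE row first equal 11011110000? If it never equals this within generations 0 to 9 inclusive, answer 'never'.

Gen 0: 11010000100
Gen 1 (rule 106): 11100001000
Gen 2 (rule 102): 00100011000
Gen 3 (rule 106): 01000111000
Gen 4 (rule 102): 11001001000
Gen 5 (rule 106): 11010010000
Gen 6 (rule 102): 01110110000
Gen 7 (rule 106): 11011110000
Gen 8 (rule 102): 01100010000
Gen 9 (rule 106): 11100100000

Answer: 7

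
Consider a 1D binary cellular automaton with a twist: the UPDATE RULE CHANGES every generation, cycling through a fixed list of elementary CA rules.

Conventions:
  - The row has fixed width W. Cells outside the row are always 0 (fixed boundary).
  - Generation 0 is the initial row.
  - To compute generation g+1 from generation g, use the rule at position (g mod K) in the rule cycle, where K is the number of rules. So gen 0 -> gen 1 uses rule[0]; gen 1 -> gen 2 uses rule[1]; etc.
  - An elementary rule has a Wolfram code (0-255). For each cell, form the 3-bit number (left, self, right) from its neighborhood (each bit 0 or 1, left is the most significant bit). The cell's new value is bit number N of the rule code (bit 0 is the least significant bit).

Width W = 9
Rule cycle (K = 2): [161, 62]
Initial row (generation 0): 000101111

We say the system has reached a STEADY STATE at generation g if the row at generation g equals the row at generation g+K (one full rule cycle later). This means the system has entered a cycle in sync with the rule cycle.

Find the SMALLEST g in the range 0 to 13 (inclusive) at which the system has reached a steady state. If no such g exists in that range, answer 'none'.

Answer: 7

Derivation:
Gen 0: 000101111
Gen 1 (rule 161): 110010110
Gen 2 (rule 62): 101111101
Gen 3 (rule 161): 010111010
Gen 4 (rule 62): 111100111
Gen 5 (rule 161): 011000010
Gen 6 (rule 62): 110100111
Gen 7 (rule 161): 001000010
Gen 8 (rule 62): 011100111
Gen 9 (rule 161): 001000010
Gen 10 (rule 62): 011100111
Gen 11 (rule 161): 001000010
Gen 12 (rule 62): 011100111
Gen 13 (rule 161): 001000010
Gen 14 (rule 62): 011100111
Gen 15 (rule 161): 001000010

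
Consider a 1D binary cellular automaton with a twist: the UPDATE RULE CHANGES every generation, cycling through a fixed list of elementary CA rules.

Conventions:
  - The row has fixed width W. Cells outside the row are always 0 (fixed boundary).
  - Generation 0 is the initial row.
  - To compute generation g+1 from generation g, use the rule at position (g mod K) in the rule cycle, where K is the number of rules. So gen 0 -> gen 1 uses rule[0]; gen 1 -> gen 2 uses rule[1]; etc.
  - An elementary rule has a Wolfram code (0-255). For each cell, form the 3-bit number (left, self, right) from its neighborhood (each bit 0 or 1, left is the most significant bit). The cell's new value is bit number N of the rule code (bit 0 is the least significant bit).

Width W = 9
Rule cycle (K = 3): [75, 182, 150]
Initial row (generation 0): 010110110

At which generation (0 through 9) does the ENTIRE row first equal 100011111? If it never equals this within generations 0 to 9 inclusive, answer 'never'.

Gen 0: 010110110
Gen 1 (rule 75): 100110110
Gen 2 (rule 182): 111001001
Gen 3 (rule 150): 010111111
Gen 4 (rule 75): 100100001
Gen 5 (rule 182): 111110011
Gen 6 (rule 150): 011101100
Gen 7 (rule 75): 110101101
Gen 8 (rule 182): 001110011
Gen 9 (rule 150): 010101100

Answer: never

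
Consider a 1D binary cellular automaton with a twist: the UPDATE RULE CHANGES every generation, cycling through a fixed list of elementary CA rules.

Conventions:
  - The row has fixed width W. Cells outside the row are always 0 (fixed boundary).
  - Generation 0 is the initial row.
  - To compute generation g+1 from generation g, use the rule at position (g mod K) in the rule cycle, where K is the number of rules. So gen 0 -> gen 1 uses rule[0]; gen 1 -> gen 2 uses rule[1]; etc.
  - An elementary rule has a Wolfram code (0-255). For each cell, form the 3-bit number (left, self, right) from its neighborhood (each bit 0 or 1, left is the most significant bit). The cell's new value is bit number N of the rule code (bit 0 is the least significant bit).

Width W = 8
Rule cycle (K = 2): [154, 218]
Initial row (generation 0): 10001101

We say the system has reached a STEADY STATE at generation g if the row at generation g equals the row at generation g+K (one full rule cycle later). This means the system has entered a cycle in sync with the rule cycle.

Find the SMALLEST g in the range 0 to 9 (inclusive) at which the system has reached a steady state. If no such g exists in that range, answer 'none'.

Gen 0: 10001101
Gen 1 (rule 154): 01011000
Gen 2 (rule 218): 10011100
Gen 3 (rule 154): 01111010
Gen 4 (rule 218): 11111001
Gen 5 (rule 154): 11110110
Gen 6 (rule 218): 11110111
Gen 7 (rule 154): 11100110
Gen 8 (rule 218): 11111111
Gen 9 (rule 154): 11111110
Gen 10 (rule 218): 11111111
Gen 11 (rule 154): 11111110

Answer: 8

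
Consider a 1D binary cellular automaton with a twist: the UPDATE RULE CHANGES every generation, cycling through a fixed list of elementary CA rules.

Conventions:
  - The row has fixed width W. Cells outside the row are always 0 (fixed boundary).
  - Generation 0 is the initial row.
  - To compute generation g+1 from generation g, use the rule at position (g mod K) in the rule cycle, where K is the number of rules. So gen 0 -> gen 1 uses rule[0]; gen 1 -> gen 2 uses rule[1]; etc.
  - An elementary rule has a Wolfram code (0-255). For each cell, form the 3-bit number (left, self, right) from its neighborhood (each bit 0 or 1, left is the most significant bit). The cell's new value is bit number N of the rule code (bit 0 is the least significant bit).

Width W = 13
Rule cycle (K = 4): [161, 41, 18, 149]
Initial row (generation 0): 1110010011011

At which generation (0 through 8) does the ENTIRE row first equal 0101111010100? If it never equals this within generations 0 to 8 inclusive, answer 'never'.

Gen 0: 1110010011011
Gen 1 (rule 161): 0100000000100
Gen 2 (rule 41): 0001111110001
Gen 3 (rule 18): 0010000001010
Gen 4 (rule 149): 1011111101011
Gen 5 (rule 161): 0101111010100
Gen 6 (rule 41): 0011000101001
Gen 7 (rule 18): 0100101000110
Gen 8 (rule 149): 0110101110001

Answer: 5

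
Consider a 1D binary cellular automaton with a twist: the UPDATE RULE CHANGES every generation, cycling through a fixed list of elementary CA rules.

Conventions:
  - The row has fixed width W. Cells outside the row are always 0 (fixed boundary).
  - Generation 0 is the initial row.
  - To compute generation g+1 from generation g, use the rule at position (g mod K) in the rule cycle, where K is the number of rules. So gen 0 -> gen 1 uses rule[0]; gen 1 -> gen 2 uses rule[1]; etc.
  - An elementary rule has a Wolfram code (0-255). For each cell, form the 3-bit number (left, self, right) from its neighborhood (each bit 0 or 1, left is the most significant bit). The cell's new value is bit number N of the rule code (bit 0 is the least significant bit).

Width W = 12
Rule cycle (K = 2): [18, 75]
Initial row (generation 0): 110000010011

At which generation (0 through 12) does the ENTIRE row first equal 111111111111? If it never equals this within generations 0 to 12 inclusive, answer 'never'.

Gen 0: 110000010011
Gen 1 (rule 18): 001000101100
Gen 2 (rule 75): 110011001101
Gen 3 (rule 18): 001100110000
Gen 4 (rule 75): 111101110111
Gen 5 (rule 18): 000000000000
Gen 6 (rule 75): 111111111111
Gen 7 (rule 18): 000000000000
Gen 8 (rule 75): 111111111111
Gen 9 (rule 18): 000000000000
Gen 10 (rule 75): 111111111111
Gen 11 (rule 18): 000000000000
Gen 12 (rule 75): 111111111111

Answer: 6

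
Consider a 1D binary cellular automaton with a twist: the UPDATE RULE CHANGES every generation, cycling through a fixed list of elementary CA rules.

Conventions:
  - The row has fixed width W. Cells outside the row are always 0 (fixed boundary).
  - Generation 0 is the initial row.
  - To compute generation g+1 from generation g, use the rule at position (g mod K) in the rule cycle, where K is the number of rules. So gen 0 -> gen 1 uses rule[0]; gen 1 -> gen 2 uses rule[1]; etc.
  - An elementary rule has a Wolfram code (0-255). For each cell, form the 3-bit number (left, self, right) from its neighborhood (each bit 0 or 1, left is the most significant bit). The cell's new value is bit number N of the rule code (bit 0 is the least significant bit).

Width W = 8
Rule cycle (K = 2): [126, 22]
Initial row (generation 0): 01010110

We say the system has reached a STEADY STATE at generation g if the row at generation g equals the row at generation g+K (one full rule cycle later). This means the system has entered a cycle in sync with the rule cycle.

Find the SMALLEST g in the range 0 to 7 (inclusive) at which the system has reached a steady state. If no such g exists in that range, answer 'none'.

Gen 0: 01010110
Gen 1 (rule 126): 11111111
Gen 2 (rule 22): 00000000
Gen 3 (rule 126): 00000000
Gen 4 (rule 22): 00000000
Gen 5 (rule 126): 00000000
Gen 6 (rule 22): 00000000
Gen 7 (rule 126): 00000000
Gen 8 (rule 22): 00000000
Gen 9 (rule 126): 00000000

Answer: 2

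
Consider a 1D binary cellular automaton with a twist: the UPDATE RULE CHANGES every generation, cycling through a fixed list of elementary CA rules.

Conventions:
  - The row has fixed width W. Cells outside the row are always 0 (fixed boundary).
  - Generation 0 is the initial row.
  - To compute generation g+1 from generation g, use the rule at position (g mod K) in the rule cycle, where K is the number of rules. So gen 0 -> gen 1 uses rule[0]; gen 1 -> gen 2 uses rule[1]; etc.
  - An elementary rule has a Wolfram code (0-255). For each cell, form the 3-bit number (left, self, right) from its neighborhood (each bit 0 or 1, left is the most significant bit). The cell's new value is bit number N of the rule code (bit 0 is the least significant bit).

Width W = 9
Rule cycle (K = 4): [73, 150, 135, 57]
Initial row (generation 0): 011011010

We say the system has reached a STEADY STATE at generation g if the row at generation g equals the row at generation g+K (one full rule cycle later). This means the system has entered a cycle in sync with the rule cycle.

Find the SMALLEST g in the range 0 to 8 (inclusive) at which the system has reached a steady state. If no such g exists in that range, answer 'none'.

Answer: 1

Derivation:
Gen 0: 011011010
Gen 1 (rule 73): 011011000
Gen 2 (rule 150): 100000100
Gen 3 (rule 135): 101111101
Gen 4 (rule 57): 011000010
Gen 5 (rule 73): 011011000
Gen 6 (rule 150): 100000100
Gen 7 (rule 135): 101111101
Gen 8 (rule 57): 011000010
Gen 9 (rule 73): 011011000
Gen 10 (rule 150): 100000100
Gen 11 (rule 135): 101111101
Gen 12 (rule 57): 011000010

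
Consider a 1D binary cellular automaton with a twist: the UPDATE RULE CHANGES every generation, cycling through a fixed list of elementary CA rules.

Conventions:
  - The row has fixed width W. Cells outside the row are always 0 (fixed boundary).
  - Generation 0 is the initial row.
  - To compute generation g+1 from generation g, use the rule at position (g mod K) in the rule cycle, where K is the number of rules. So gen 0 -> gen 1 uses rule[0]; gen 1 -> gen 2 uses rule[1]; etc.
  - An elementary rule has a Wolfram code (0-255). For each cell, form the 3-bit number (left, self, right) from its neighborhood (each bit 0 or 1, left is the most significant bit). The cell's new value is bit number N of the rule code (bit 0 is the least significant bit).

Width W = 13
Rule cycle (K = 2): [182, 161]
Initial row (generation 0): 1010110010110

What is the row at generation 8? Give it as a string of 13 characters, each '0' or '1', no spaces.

Gen 0: 1010110010110
Gen 1 (rule 182): 1111001111001
Gen 2 (rule 161): 0110000110000
Gen 3 (rule 182): 1001001001000
Gen 4 (rule 161): 0000000000011
Gen 5 (rule 182): 0000000000100
Gen 6 (rule 161): 1111111110001
Gen 7 (rule 182): 0111111101011
Gen 8 (rule 161): 0011111010100

Answer: 0011111010100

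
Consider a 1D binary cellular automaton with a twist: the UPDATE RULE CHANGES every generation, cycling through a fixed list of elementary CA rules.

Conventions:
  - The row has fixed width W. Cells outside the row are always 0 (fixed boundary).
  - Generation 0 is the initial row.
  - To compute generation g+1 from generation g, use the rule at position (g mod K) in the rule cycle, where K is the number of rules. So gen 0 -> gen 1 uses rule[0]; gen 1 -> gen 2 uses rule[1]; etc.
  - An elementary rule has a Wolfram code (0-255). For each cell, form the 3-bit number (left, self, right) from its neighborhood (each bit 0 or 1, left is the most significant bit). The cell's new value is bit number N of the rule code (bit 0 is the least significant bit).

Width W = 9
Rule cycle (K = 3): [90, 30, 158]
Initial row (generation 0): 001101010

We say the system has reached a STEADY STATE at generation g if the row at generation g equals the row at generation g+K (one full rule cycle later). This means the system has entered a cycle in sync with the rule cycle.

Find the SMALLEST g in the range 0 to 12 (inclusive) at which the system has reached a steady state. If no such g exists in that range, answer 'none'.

Gen 0: 001101010
Gen 1 (rule 90): 011100001
Gen 2 (rule 30): 110010011
Gen 3 (rule 158): 101111110
Gen 4 (rule 90): 001000011
Gen 5 (rule 30): 011100110
Gen 6 (rule 158): 111011101
Gen 7 (rule 90): 101010100
Gen 8 (rule 30): 101010110
Gen 9 (rule 158): 101010101
Gen 10 (rule 90): 000000000
Gen 11 (rule 30): 000000000
Gen 12 (rule 158): 000000000
Gen 13 (rule 90): 000000000
Gen 14 (rule 30): 000000000
Gen 15 (rule 158): 000000000

Answer: 10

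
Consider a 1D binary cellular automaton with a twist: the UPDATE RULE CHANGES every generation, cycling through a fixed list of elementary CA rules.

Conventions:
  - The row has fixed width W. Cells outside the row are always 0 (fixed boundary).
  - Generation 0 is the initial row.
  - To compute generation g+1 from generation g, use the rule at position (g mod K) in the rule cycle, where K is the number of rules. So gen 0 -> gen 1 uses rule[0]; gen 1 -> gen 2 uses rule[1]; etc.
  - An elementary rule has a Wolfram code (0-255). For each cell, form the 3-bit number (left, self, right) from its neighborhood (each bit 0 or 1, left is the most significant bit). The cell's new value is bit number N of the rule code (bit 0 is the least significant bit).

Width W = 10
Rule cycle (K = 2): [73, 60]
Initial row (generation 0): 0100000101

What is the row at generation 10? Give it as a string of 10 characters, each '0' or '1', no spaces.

Gen 0: 0100000101
Gen 1 (rule 73): 0001110000
Gen 2 (rule 60): 0001001000
Gen 3 (rule 73): 1100000011
Gen 4 (rule 60): 1010000010
Gen 5 (rule 73): 0000111000
Gen 6 (rule 60): 0000100100
Gen 7 (rule 73): 1110000001
Gen 8 (rule 60): 1001000001
Gen 9 (rule 73): 0000011100
Gen 10 (rule 60): 0000010010

Answer: 0000010010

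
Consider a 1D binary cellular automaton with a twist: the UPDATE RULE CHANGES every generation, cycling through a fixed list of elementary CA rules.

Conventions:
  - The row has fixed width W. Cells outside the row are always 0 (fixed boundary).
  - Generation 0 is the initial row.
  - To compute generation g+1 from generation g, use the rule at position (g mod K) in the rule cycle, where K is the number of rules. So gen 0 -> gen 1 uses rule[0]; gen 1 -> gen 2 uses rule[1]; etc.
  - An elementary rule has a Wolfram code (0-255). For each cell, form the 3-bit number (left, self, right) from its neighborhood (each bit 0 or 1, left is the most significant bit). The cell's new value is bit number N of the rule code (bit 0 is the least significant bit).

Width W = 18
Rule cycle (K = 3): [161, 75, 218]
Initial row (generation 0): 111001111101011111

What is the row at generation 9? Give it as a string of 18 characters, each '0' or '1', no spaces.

Answer: 110001111100001000

Derivation:
Gen 0: 111001111101011111
Gen 1 (rule 161): 010000111010101110
Gen 2 (rule 75): 100111101000001010
Gen 3 (rule 218): 011111100100010001
Gen 4 (rule 161): 001111000001000100
Gen 5 (rule 75): 111001011110011001
Gen 6 (rule 218): 111110011111111110
Gen 7 (rule 161): 011100001111111100
Gen 8 (rule 75): 110101111000000101
Gen 9 (rule 218): 110001111100001000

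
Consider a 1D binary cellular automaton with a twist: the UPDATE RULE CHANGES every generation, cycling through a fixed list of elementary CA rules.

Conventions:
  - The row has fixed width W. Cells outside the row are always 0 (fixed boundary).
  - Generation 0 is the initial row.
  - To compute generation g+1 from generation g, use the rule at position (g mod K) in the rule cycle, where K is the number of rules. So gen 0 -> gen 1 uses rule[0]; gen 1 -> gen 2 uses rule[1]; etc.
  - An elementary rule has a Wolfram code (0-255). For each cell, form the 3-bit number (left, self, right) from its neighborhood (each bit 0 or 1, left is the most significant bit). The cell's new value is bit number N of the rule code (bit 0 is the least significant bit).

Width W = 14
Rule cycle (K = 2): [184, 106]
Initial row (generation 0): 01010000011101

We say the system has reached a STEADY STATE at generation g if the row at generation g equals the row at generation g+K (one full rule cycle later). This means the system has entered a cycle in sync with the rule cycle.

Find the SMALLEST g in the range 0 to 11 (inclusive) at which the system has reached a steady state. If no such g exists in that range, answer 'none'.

Answer: 9

Derivation:
Gen 0: 01010000011101
Gen 1 (rule 184): 00101000011010
Gen 2 (rule 106): 01010000111100
Gen 3 (rule 184): 00101000111010
Gen 4 (rule 106): 01010001101100
Gen 5 (rule 184): 00101001011010
Gen 6 (rule 106): 01010010111100
Gen 7 (rule 184): 00101001111010
Gen 8 (rule 106): 01010011001100
Gen 9 (rule 184): 00101010101010
Gen 10 (rule 106): 01010101010100
Gen 11 (rule 184): 00101010101010
Gen 12 (rule 106): 01010101010100
Gen 13 (rule 184): 00101010101010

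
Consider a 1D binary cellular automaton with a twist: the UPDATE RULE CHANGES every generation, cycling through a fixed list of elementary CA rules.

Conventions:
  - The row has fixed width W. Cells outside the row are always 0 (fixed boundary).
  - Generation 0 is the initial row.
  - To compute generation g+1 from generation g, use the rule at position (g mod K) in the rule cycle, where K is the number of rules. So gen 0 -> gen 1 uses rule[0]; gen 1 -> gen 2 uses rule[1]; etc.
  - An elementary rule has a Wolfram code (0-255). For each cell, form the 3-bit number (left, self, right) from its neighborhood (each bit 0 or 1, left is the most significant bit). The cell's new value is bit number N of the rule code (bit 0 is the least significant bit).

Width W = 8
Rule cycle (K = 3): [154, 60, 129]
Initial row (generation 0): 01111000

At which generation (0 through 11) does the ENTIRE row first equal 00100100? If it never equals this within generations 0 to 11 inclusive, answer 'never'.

Gen 0: 01111000
Gen 1 (rule 154): 11110100
Gen 2 (rule 60): 10001110
Gen 3 (rule 129): 00100100
Gen 4 (rule 154): 01011010
Gen 5 (rule 60): 01110111
Gen 6 (rule 129): 00100010
Gen 7 (rule 154): 01010101
Gen 8 (rule 60): 01111111
Gen 9 (rule 129): 00111110
Gen 10 (rule 154): 01111101
Gen 11 (rule 60): 01000011

Answer: 3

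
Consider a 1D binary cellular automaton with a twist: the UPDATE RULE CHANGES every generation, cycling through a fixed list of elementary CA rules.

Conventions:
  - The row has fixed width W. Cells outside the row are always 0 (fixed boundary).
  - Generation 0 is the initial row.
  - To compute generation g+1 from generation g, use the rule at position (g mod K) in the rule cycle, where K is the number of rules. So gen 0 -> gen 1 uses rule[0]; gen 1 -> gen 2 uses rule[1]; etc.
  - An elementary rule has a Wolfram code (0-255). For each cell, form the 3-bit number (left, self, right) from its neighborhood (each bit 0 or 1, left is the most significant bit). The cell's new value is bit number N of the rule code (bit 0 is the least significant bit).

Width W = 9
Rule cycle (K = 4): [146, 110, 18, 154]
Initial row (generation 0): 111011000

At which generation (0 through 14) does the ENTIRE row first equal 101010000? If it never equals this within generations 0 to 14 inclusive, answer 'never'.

Gen 0: 111011000
Gen 1 (rule 146): 010000100
Gen 2 (rule 110): 110001100
Gen 3 (rule 18): 001010010
Gen 4 (rule 154): 010001101
Gen 5 (rule 146): 101010000
Gen 6 (rule 110): 111110000
Gen 7 (rule 18): 000001000
Gen 8 (rule 154): 000010100
Gen 9 (rule 146): 000100010
Gen 10 (rule 110): 001100110
Gen 11 (rule 18): 010011001
Gen 12 (rule 154): 101110110
Gen 13 (rule 146): 000100001
Gen 14 (rule 110): 001100011

Answer: 5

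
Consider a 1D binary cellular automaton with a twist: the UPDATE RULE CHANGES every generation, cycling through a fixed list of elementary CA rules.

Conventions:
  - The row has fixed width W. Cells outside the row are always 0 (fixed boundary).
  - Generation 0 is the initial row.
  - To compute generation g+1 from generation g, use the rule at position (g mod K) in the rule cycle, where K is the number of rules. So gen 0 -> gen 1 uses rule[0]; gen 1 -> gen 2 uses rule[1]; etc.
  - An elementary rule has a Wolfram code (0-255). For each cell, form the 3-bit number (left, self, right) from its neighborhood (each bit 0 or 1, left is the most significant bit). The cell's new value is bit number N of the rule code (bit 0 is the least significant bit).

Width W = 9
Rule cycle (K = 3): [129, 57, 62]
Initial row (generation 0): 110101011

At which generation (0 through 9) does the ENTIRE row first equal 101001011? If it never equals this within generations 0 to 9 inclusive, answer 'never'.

Answer: never

Derivation:
Gen 0: 110101011
Gen 1 (rule 129): 000000000
Gen 2 (rule 57): 111111111
Gen 3 (rule 62): 100000000
Gen 4 (rule 129): 001111111
Gen 5 (rule 57): 101000000
Gen 6 (rule 62): 111100000
Gen 7 (rule 129): 011001111
Gen 8 (rule 57): 010101000
Gen 9 (rule 62): 111111100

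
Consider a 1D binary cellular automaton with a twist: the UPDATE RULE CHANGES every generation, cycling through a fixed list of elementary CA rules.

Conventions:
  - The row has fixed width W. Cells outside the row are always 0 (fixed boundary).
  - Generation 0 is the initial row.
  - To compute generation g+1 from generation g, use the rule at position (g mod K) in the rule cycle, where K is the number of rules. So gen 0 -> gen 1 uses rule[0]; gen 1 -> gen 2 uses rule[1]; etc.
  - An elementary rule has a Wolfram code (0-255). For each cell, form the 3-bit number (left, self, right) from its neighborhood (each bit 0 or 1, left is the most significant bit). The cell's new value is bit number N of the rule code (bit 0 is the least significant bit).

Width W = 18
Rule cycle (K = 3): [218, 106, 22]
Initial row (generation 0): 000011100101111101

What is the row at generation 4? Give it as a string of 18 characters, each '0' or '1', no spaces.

Answer: 101101111101001111

Derivation:
Gen 0: 000011100101111101
Gen 1 (rule 218): 000111111001111100
Gen 2 (rule 106): 001100001011000100
Gen 3 (rule 22): 010010011000101110
Gen 4 (rule 218): 101101111101001111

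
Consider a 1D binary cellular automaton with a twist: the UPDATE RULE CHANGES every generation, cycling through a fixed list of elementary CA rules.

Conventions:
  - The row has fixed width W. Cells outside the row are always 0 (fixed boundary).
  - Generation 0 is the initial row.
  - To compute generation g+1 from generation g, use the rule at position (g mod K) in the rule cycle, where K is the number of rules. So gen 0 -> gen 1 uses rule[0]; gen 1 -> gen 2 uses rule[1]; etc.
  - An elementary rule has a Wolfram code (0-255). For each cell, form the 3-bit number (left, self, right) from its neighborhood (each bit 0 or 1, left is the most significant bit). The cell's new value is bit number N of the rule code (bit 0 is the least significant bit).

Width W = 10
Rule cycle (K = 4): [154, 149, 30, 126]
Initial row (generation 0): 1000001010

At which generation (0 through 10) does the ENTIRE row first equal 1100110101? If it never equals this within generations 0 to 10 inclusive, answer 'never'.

Gen 0: 1000001010
Gen 1 (rule 154): 0100010001
Gen 2 (rule 149): 0111011101
Gen 3 (rule 30): 1100010001
Gen 4 (rule 126): 1110111011
Gen 5 (rule 154): 1100110010
Gen 6 (rule 149): 0010001011
Gen 7 (rule 30): 0111011010
Gen 8 (rule 126): 1101111111
Gen 9 (rule 154): 1001111110
Gen 10 (rule 149): 1100111101

Answer: never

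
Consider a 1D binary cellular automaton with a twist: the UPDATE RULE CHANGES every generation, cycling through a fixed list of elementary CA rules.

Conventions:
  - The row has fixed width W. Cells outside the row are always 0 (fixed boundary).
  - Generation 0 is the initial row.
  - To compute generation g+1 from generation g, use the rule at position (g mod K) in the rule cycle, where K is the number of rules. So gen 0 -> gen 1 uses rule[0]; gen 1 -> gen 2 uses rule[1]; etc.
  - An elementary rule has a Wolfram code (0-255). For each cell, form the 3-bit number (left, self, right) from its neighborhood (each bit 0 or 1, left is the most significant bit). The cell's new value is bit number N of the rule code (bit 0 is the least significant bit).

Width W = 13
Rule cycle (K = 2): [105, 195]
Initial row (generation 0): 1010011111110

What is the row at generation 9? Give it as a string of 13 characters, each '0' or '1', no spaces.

Answer: 0011101100100

Derivation:
Gen 0: 1010011111110
Gen 1 (rule 105): 0100010000010
Gen 2 (rule 195): 1001100111100
Gen 3 (rule 105): 0001100100101
Gen 4 (rule 195): 1110101001000
Gen 5 (rule 105): 1011010000011
Gen 6 (rule 195): 0001000111101
Gen 7 (rule 105): 1100010100110
Gen 8 (rule 195): 0101100001010
Gen 9 (rule 105): 0011101100100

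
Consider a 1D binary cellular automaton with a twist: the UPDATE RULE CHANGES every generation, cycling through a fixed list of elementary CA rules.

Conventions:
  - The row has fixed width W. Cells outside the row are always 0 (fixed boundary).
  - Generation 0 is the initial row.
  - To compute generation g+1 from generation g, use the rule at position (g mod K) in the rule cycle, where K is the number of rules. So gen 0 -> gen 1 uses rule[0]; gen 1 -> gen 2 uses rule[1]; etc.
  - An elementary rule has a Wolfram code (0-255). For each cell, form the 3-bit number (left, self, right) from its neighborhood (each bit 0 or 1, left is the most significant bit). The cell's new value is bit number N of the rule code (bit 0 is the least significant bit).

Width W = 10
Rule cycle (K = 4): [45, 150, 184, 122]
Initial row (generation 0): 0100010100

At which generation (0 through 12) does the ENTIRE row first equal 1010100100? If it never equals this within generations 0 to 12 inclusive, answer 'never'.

Answer: 3

Derivation:
Gen 0: 0100010100
Gen 1 (rule 45): 0101011101
Gen 2 (rule 150): 1101001001
Gen 3 (rule 184): 1010100100
Gen 4 (rule 122): 0101011010
Gen 5 (rule 45): 0111110110
Gen 6 (rule 150): 1011100001
Gen 7 (rule 184): 0111010000
Gen 8 (rule 122): 1101101000
Gen 9 (rule 45): 1011011011
Gen 10 (rule 150): 1000000000
Gen 11 (rule 184): 0100000000
Gen 12 (rule 122): 1010000000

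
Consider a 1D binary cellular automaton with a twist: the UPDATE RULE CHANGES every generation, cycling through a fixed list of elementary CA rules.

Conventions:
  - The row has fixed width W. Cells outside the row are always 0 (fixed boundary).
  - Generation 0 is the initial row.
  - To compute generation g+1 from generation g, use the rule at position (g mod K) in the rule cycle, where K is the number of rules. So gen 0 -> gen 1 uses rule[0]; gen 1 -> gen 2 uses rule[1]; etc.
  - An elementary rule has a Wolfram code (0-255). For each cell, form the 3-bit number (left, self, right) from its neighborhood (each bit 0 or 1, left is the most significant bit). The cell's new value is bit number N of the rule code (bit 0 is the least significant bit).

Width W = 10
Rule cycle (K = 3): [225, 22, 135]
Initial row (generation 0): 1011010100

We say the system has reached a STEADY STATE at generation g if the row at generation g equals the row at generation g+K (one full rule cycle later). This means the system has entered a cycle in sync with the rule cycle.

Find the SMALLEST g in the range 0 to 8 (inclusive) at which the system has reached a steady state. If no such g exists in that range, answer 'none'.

Gen 0: 1011010100
Gen 1 (rule 225): 0101101001
Gen 2 (rule 22): 1100001111
Gen 3 (rule 135): 0001110110
Gen 4 (rule 225): 1100111010
Gen 5 (rule 22): 0011000011
Gen 6 (rule 135): 1100011100
Gen 7 (rule 225): 0101001101
Gen 8 (rule 22): 1101110001
Gen 9 (rule 135): 0000100111
Gen 10 (rule 225): 1110000011
Gen 11 (rule 22): 0001000100

Answer: none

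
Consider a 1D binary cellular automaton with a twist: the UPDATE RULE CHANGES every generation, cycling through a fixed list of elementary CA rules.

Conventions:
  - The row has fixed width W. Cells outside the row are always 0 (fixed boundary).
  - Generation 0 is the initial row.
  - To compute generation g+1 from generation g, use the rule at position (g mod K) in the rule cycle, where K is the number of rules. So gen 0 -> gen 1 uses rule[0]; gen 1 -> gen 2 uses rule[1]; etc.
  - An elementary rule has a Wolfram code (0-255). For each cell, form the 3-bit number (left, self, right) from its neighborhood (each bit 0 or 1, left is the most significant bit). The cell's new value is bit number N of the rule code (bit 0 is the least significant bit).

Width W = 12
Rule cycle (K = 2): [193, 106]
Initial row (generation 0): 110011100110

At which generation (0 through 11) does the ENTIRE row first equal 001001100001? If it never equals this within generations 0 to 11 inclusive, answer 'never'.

Gen 0: 110011100110
Gen 1 (rule 193): 010001100010
Gen 2 (rule 106): 100011100100
Gen 3 (rule 193): 001001100001
Gen 4 (rule 106): 010011100010
Gen 5 (rule 193): 000001101000
Gen 6 (rule 106): 000011110000
Gen 7 (rule 193): 111001110111
Gen 8 (rule 106): 101011011101
Gen 9 (rule 193): 000001001100
Gen 10 (rule 106): 000010011100
Gen 11 (rule 193): 111000001101

Answer: 3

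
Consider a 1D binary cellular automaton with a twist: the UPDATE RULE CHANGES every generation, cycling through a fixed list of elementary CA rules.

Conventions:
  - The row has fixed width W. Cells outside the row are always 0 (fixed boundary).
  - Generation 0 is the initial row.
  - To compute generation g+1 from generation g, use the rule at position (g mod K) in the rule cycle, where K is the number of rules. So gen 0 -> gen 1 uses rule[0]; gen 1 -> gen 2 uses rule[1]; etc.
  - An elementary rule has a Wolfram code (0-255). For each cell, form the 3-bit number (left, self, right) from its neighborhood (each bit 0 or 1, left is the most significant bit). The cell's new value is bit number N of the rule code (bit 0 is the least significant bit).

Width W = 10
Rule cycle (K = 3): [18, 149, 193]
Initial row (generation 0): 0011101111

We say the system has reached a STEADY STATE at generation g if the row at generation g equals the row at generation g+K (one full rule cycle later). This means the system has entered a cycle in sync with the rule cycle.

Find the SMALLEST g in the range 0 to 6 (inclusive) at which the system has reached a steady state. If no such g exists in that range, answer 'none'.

Answer: 1

Derivation:
Gen 0: 0011101111
Gen 1 (rule 18): 0100000000
Gen 2 (rule 149): 0111111111
Gen 3 (rule 193): 0011111111
Gen 4 (rule 18): 0100000000
Gen 5 (rule 149): 0111111111
Gen 6 (rule 193): 0011111111
Gen 7 (rule 18): 0100000000
Gen 8 (rule 149): 0111111111
Gen 9 (rule 193): 0011111111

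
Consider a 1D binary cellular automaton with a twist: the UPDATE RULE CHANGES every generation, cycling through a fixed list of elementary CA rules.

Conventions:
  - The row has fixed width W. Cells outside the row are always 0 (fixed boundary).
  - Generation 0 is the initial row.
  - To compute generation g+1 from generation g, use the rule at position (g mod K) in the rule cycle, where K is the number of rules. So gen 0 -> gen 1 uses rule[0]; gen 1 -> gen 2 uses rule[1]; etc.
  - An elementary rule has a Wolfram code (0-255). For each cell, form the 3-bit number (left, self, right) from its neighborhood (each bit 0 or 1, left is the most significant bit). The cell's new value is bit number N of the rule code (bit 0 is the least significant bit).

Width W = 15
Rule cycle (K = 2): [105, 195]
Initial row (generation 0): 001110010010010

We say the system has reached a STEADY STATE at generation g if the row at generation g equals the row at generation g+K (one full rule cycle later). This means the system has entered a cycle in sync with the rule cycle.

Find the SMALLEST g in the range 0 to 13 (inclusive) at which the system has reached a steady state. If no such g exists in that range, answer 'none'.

Gen 0: 001110010010010
Gen 1 (rule 105): 101010000000000
Gen 2 (rule 195): 000000111111111
Gen 3 (rule 105): 111110100000001
Gen 4 (rule 195): 011110001111110
Gen 5 (rule 105): 010010101000010
Gen 6 (rule 195): 100100000011100
Gen 7 (rule 105): 000001111010101
Gen 8 (rule 195): 111110111000000
Gen 9 (rule 105): 100011101011111
Gen 10 (rule 195): 001101100001111
Gen 11 (rule 105): 101111101101001
Gen 12 (rule 195): 000111100100010
Gen 13 (rule 105): 110100100001000
Gen 14 (rule 195): 010001001110011
Gen 15 (rule 105): 000100001010011

Answer: none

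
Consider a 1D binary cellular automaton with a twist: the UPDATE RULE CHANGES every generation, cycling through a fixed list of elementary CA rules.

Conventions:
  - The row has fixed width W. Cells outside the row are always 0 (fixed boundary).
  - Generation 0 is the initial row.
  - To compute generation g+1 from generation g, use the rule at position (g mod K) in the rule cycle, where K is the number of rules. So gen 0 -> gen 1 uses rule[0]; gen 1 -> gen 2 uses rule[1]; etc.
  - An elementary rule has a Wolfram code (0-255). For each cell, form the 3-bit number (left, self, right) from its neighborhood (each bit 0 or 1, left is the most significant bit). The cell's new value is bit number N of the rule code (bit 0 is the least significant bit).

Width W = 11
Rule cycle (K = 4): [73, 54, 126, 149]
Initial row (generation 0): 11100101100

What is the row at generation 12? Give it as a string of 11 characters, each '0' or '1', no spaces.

Answer: 00111111101

Derivation:
Gen 0: 11100101100
Gen 1 (rule 73): 10100001101
Gen 2 (rule 54): 11110010011
Gen 3 (rule 126): 10011111111
Gen 4 (rule 149): 11001111110
Gen 5 (rule 73): 11001000010
Gen 6 (rule 54): 00111100111
Gen 7 (rule 126): 01100111101
Gen 8 (rule 149): 00010011001
Gen 9 (rule 73): 11000011000
Gen 10 (rule 54): 00100100100
Gen 11 (rule 126): 01111111110
Gen 12 (rule 149): 00111111101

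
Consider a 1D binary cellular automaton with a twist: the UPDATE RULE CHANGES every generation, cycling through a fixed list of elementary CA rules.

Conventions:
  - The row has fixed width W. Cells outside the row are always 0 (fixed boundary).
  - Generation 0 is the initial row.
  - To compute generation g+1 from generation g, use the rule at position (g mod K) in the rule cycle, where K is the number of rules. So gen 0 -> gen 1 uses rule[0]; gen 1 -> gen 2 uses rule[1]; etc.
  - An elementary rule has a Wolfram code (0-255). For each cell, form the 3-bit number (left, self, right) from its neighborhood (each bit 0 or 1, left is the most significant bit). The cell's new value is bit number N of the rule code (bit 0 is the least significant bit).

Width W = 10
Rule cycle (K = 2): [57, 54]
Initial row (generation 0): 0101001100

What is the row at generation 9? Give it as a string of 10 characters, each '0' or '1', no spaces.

Answer: 1001010011

Derivation:
Gen 0: 0101001100
Gen 1 (rule 57): 0010101011
Gen 2 (rule 54): 0111111100
Gen 3 (rule 57): 0100000011
Gen 4 (rule 54): 1110000100
Gen 5 (rule 57): 1001110011
Gen 6 (rule 54): 1110001100
Gen 7 (rule 57): 1001101011
Gen 8 (rule 54): 1110011100
Gen 9 (rule 57): 1001010011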